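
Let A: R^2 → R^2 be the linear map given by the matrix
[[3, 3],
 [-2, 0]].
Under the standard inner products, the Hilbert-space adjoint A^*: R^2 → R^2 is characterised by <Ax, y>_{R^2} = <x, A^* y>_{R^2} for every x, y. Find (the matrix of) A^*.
A^* = A^T =
[[3, -2],
 [3, 0]]

For real matrices with standard dot products, the defining identity <Ax, y> = <x, A^* y> gives (Ax)^T y = x^T (A^*) y, i.e. x^T A^T y = x^T (A^*) y. Since this holds for all x, y, we must have A^* = A^T. Therefore
A^* =
[[3, -2],
 [3, 0]].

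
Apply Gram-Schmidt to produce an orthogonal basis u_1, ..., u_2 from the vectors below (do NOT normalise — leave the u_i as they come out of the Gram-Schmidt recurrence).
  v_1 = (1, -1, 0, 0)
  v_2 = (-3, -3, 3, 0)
Orthogonal basis:
  u_1 = (1, -1, 0, 0)
  u_2 = (-3, -3, 3, 0)

Apply the Gram-Schmidt recurrence
  u_1 = v_1
  u_i = v_i − Σ_{j<i} ((v_i · u_j) / (u_j · u_j)) · u_j.

Step by step this gives:
  u_1 = (1, -1, 0, 0)
  u_2 = (-3, -3, 3, 0)

Orthogonality check:
  u_2 · u_1 = 0 (should be 0)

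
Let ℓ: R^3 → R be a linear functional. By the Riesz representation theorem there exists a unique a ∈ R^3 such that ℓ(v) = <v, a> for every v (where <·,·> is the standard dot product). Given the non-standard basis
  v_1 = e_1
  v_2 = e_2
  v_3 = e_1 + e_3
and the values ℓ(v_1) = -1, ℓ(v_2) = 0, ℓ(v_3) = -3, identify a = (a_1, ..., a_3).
a = (-1, 0, -2)

Write a = (a_1, ..., a_3) in the standard basis. For each basis vector v_i, ℓ(v_i) = <v_i, a> is a linear equation in the a_j's. Collect the n equations into a matrix system V a = ℓ, where row i of V is v_i (expressed in the standard basis). Since V is invertible (lower-triangular with 1s on the diagonal, up to permutation), solve by back-substitution:
  V =
[[1, 0, 0],
 [0, 1, 0],
 [1, 0, 1]]
  V a = (-1, 0, -3)
Solving gives a = (-1, 0, -2).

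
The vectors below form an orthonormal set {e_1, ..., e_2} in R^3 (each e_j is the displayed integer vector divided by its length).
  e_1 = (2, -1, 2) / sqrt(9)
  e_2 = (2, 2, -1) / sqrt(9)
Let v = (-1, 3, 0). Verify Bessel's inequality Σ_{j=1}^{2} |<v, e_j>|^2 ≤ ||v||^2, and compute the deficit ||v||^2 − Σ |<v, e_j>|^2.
Σ |<v, e_j>|^2 = 41/9; ||v||^2 = 10; deficit = 49/9

Write each e_j = u_j / sqrt(<u_j, u_j>) where u_j is the displayed integer vector. Then <v, e_j> = <v, u_j> / sqrt(<u_j, u_j>), so |<v, e_j>|^2 = <v, u_j>^2 / <u_j, u_j>.
Coefficients: <v, e_1> = -5/sqrt(9), <v, e_2> = 4/sqrt(9).
Square and sum: Σ |<v, e_j>|^2 = 41/9.
Compute ||v||^2 = v·v = 10.
Deficit = 10 − 41/9 = 49/9 ≥ 0, confirming Bessel's inequality. (The deficit equals ||v − Σ <v,e_j> e_j||^2, the squared distance from v to span{e_j}.)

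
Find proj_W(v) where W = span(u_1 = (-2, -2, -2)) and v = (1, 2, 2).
proj_W(v) = (5/3, 5/3, 5/3)

Set up U = [u_1 | ... | u_1] ∈ R^(3×1). The projector onto W = col(U) is P = U (U^T U)^(-1) U^T.
Compute U^T U =
  [12],
and U^T v = (-10).
Solve U^T U · c = U^T v for the coefficients: c = (-5/6). The projection is proj_W(v) = U c.
Check: (v - proj_W(v)) · u_1 = 0  (should be 0).
Result: proj_W(v) = (5/3, 5/3, 5/3).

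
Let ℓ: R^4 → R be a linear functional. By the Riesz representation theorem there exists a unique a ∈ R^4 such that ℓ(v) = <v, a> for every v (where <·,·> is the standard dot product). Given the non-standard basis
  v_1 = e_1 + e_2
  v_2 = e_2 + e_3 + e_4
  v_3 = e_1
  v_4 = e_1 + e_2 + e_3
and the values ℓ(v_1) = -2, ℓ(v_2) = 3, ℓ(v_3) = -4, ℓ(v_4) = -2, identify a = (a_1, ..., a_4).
a = (-4, 2, 0, 1)

Write a = (a_1, ..., a_4) in the standard basis. For each basis vector v_i, ℓ(v_i) = <v_i, a> is a linear equation in the a_j's. Collect the n equations into a matrix system V a = ℓ, where row i of V is v_i (expressed in the standard basis). Since V is invertible (lower-triangular with 1s on the diagonal, up to permutation), solve by back-substitution:
  V =
[[1, 1, 0, 0],
 [0, 1, 1, 1],
 [1, 0, 0, 0],
 [1, 1, 1, 0]]
  V a = (-2, 3, -4, -2)
Solving gives a = (-4, 2, 0, 1).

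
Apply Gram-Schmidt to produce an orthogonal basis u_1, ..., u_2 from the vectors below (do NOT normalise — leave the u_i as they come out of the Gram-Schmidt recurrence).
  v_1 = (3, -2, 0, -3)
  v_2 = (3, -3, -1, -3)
Orthogonal basis:
  u_1 = (3, -2, 0, -3)
  u_2 = (-3/11, -9/11, -1, 3/11)

Apply the Gram-Schmidt recurrence
  u_1 = v_1
  u_i = v_i − Σ_{j<i} ((v_i · u_j) / (u_j · u_j)) · u_j.

Step by step this gives:
  u_1 = (3, -2, 0, -3)
  u_2 = (-3/11, -9/11, -1, 3/11)

Orthogonality check:
  u_2 · u_1 = 0 (should be 0)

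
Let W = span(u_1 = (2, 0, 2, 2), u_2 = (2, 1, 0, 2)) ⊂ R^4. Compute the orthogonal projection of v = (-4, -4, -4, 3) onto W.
proj_W(v) = (-17/11, 2/11, -21/11, -17/11)

Set up U = [u_1 | ... | u_2] ∈ R^(4×2). The projector onto W = col(U) is P = U (U^T U)^(-1) U^T.
Compute U^T U =
  [12, 8]
  [8, 9],
and U^T v = (-10, -6).
Solve U^T U · c = U^T v for the coefficients: c = (-21/22, 2/11). The projection is proj_W(v) = U c.
Check: (v - proj_W(v)) · u_1 = 0  (should be 0).
Check: (v - proj_W(v)) · u_2 = 0  (should be 0).
Result: proj_W(v) = (-17/11, 2/11, -21/11, -17/11).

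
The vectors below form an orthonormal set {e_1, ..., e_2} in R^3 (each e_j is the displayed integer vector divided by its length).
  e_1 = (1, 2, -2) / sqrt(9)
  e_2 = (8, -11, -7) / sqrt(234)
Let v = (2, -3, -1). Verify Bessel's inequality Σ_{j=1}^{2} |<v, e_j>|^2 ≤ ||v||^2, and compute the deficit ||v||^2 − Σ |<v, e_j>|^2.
Σ |<v, e_j>|^2 = 180/13; ||v||^2 = 14; deficit = 2/13

Write each e_j = u_j / sqrt(<u_j, u_j>) where u_j is the displayed integer vector. Then <v, e_j> = <v, u_j> / sqrt(<u_j, u_j>), so |<v, e_j>|^2 = <v, u_j>^2 / <u_j, u_j>.
Coefficients: <v, e_1> = -2/sqrt(9), <v, e_2> = 56/sqrt(234).
Square and sum: Σ |<v, e_j>|^2 = 180/13.
Compute ||v||^2 = v·v = 14.
Deficit = 14 − 180/13 = 2/13 ≥ 0, confirming Bessel's inequality. (The deficit equals ||v − Σ <v,e_j> e_j||^2, the squared distance from v to span{e_j}.)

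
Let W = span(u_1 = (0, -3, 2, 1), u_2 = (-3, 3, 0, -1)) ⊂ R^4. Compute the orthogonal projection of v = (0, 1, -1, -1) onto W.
proj_W(v) = (6/83, 105/83, -74/83, -35/83)

Set up U = [u_1 | ... | u_2] ∈ R^(4×2). The projector onto W = col(U) is P = U (U^T U)^(-1) U^T.
Compute U^T U =
  [14, -10]
  [-10, 19],
and U^T v = (-6, 4).
Solve U^T U · c = U^T v for the coefficients: c = (-37/83, -2/83). The projection is proj_W(v) = U c.
Check: (v - proj_W(v)) · u_1 = 0  (should be 0).
Check: (v - proj_W(v)) · u_2 = 0  (should be 0).
Result: proj_W(v) = (6/83, 105/83, -74/83, -35/83).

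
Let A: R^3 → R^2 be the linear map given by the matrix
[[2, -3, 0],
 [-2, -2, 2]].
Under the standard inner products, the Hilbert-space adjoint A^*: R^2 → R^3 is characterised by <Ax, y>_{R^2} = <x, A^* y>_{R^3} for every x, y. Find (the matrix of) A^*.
A^* = A^T =
[[2, -2],
 [-3, -2],
 [0, 2]]

For real matrices with standard dot products, the defining identity <Ax, y> = <x, A^* y> gives (Ax)^T y = x^T (A^*) y, i.e. x^T A^T y = x^T (A^*) y. Since this holds for all x, y, we must have A^* = A^T. Therefore
A^* =
[[2, -2],
 [-3, -2],
 [0, 2]].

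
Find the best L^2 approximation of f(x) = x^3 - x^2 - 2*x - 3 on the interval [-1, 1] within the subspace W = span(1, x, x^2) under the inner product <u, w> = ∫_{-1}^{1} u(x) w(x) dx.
g(x) = -x^2 - 7*x/5 - 3

The best approximation g ∈ W is the orthogonal projection of f onto W. Writing g = a_0 + a_1 x + a_2 x^2, the coefficients solve the normal equations G · a = b where
  G_{ij} = <φ_i, φ_j> and b_i = <f, φ_i>, with φ_0 = 1, φ_1 = x, φ_2 = x^2.
G =
  [2, 0, 2/3]
  [0, 2/3, 0]
  [2/3, 0, 2/5],
b = (-20/3, -14/15, -12/5).
Solving gives a_0 = -3, a_1 = -7/5, a_2 = -1, so
  g(x) = -x^2 - 7*x/5 - 3.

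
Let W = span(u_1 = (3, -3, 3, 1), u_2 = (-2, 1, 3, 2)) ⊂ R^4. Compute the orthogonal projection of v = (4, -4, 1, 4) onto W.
proj_W(v) = (93/25, -177/50, 141/50, 19/25)

Set up U = [u_1 | ... | u_2] ∈ R^(4×2). The projector onto W = col(U) is P = U (U^T U)^(-1) U^T.
Compute U^T U =
  [28, 2]
  [2, 18],
and U^T v = (31, -1).
Solve U^T U · c = U^T v for the coefficients: c = (28/25, -9/50). The projection is proj_W(v) = U c.
Check: (v - proj_W(v)) · u_1 = 0  (should be 0).
Check: (v - proj_W(v)) · u_2 = 0  (should be 0).
Result: proj_W(v) = (93/25, -177/50, 141/50, 19/25).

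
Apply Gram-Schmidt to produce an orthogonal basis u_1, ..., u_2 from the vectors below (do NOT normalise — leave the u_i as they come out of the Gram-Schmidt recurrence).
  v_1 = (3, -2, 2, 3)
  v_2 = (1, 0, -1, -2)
Orthogonal basis:
  u_1 = (3, -2, 2, 3)
  u_2 = (41/26, -5/13, -8/13, -37/26)

Apply the Gram-Schmidt recurrence
  u_1 = v_1
  u_i = v_i − Σ_{j<i} ((v_i · u_j) / (u_j · u_j)) · u_j.

Step by step this gives:
  u_1 = (3, -2, 2, 3)
  u_2 = (41/26, -5/13, -8/13, -37/26)

Orthogonality check:
  u_2 · u_1 = 0 (should be 0)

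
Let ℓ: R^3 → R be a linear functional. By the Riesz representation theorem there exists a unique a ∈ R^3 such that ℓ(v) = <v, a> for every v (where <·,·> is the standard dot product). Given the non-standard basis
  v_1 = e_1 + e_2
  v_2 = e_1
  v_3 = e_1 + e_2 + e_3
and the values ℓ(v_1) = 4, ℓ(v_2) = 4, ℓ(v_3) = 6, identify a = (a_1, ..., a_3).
a = (4, 0, 2)

Write a = (a_1, ..., a_3) in the standard basis. For each basis vector v_i, ℓ(v_i) = <v_i, a> is a linear equation in the a_j's. Collect the n equations into a matrix system V a = ℓ, where row i of V is v_i (expressed in the standard basis). Since V is invertible (lower-triangular with 1s on the diagonal, up to permutation), solve by back-substitution:
  V =
[[1, 1, 0],
 [1, 0, 0],
 [1, 1, 1]]
  V a = (4, 4, 6)
Solving gives a = (4, 0, 2).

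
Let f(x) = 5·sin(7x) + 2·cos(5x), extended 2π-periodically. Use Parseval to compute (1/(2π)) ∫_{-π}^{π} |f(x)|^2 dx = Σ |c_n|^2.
Σ |c_n|^2 = 29/2

Expand |f|^2 and use orthogonality of {sin(nx), cos(mx)} on [-π, π]:
  ∫_{-π}^{π} sin(nx)^2 dx = π, ∫ cos(mx)^2 dx = π, and cross terms integrate to 0.
So ∫_{-π}^{π} f(x)^2 dx = 5^2 · π + 2^2 · π = (25 + 4)π.
Divide by 2π: (25 + 4)/2 = 29/2.
By Parseval, this equals Σ |c_n|^2.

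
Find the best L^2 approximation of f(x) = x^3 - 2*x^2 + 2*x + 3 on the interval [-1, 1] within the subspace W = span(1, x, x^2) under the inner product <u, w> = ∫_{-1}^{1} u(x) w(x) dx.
g(x) = -2*x^2 + 13*x/5 + 3

The best approximation g ∈ W is the orthogonal projection of f onto W. Writing g = a_0 + a_1 x + a_2 x^2, the coefficients solve the normal equations G · a = b where
  G_{ij} = <φ_i, φ_j> and b_i = <f, φ_i>, with φ_0 = 1, φ_1 = x, φ_2 = x^2.
G =
  [2, 0, 2/3]
  [0, 2/3, 0]
  [2/3, 0, 2/5],
b = (14/3, 26/15, 6/5).
Solving gives a_0 = 3, a_1 = 13/5, a_2 = -2, so
  g(x) = -2*x^2 + 13*x/5 + 3.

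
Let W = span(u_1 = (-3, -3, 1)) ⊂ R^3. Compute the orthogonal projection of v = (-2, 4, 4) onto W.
proj_W(v) = (6/19, 6/19, -2/19)

Set up U = [u_1 | ... | u_1] ∈ R^(3×1). The projector onto W = col(U) is P = U (U^T U)^(-1) U^T.
Compute U^T U =
  [19],
and U^T v = (-2).
Solve U^T U · c = U^T v for the coefficients: c = (-2/19). The projection is proj_W(v) = U c.
Check: (v - proj_W(v)) · u_1 = 0  (should be 0).
Result: proj_W(v) = (6/19, 6/19, -2/19).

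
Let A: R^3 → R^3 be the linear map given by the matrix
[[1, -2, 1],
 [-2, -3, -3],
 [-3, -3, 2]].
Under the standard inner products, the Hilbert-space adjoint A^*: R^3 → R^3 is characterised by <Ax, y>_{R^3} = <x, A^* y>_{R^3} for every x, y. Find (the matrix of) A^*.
A^* = A^T =
[[1, -2, -3],
 [-2, -3, -3],
 [1, -3, 2]]

For real matrices with standard dot products, the defining identity <Ax, y> = <x, A^* y> gives (Ax)^T y = x^T (A^*) y, i.e. x^T A^T y = x^T (A^*) y. Since this holds for all x, y, we must have A^* = A^T. Therefore
A^* =
[[1, -2, -3],
 [-2, -3, -3],
 [1, -3, 2]].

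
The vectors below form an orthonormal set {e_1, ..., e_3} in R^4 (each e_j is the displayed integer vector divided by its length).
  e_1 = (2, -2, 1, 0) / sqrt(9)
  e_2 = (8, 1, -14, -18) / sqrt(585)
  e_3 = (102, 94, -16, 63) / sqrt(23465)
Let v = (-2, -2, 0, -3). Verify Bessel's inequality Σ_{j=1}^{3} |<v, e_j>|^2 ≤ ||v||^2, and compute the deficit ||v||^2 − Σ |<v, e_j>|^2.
Σ |<v, e_j>|^2 = 5993/361; ||v||^2 = 17; deficit = 144/361

Write each e_j = u_j / sqrt(<u_j, u_j>) where u_j is the displayed integer vector. Then <v, e_j> = <v, u_j> / sqrt(<u_j, u_j>), so |<v, e_j>|^2 = <v, u_j>^2 / <u_j, u_j>.
Coefficients: <v, e_1> = 0/sqrt(9), <v, e_2> = 36/sqrt(585), <v, e_3> = -581/sqrt(23465).
Square and sum: Σ |<v, e_j>|^2 = 5993/361.
Compute ||v||^2 = v·v = 17.
Deficit = 17 − 5993/361 = 144/361 ≥ 0, confirming Bessel's inequality. (The deficit equals ||v − Σ <v,e_j> e_j||^2, the squared distance from v to span{e_j}.)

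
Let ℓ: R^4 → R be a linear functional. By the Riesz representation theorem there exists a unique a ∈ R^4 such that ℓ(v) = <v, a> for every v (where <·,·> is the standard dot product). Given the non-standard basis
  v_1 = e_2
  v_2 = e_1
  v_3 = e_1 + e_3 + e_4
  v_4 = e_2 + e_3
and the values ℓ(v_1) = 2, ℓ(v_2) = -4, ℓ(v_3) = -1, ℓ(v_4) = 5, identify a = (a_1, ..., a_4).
a = (-4, 2, 3, 0)

Write a = (a_1, ..., a_4) in the standard basis. For each basis vector v_i, ℓ(v_i) = <v_i, a> is a linear equation in the a_j's. Collect the n equations into a matrix system V a = ℓ, where row i of V is v_i (expressed in the standard basis). Since V is invertible (lower-triangular with 1s on the diagonal, up to permutation), solve by back-substitution:
  V =
[[0, 1, 0, 0],
 [1, 0, 0, 0],
 [1, 0, 1, 1],
 [0, 1, 1, 0]]
  V a = (2, -4, -1, 5)
Solving gives a = (-4, 2, 3, 0).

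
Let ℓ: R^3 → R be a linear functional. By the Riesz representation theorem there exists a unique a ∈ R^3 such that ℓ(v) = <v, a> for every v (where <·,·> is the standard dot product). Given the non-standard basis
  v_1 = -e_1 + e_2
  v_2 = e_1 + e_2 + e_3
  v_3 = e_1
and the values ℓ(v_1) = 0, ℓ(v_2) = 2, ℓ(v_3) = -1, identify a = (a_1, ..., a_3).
a = (-1, -1, 4)

Write a = (a_1, ..., a_3) in the standard basis. For each basis vector v_i, ℓ(v_i) = <v_i, a> is a linear equation in the a_j's. Collect the n equations into a matrix system V a = ℓ, where row i of V is v_i (expressed in the standard basis). Since V is invertible (lower-triangular with 1s on the diagonal, up to permutation), solve by back-substitution:
  V =
[[-1, 1, 0],
 [1, 1, 1],
 [1, 0, 0]]
  V a = (0, 2, -1)
Solving gives a = (-1, -1, 4).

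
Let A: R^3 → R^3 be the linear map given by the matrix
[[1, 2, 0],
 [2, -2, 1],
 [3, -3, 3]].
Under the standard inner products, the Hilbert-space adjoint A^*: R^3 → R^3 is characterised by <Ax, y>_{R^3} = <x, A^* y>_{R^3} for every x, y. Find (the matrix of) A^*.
A^* = A^T =
[[1, 2, 3],
 [2, -2, -3],
 [0, 1, 3]]

For real matrices with standard dot products, the defining identity <Ax, y> = <x, A^* y> gives (Ax)^T y = x^T (A^*) y, i.e. x^T A^T y = x^T (A^*) y. Since this holds for all x, y, we must have A^* = A^T. Therefore
A^* =
[[1, 2, 3],
 [2, -2, -3],
 [0, 1, 3]].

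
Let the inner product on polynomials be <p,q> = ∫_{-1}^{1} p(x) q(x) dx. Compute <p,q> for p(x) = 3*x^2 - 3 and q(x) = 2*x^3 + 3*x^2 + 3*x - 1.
<p,q> = 8/5

Expand the product: p(x)·q(x) = 6*x^5 + 9*x^4 + 3*x^3 - 12*x^2 - 9*x + 3.
∫_{-1}^{1} of each monomial x^k gives [2/(k+1) if k even, 0 if k odd]. Integrating term-by-term (or equivalently evaluating the antiderivative F(x) = x^6 + 9*x^5/5 + 3*x^4/4 - 4*x^3 - 9*x^2/2 + 3*x at the endpoints):
  F(1) − F(−1) = -39/20 − (-71/20) = 8/5.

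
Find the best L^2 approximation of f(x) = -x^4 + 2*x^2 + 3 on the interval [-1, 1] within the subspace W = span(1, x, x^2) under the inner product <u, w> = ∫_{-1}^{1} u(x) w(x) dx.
g(x) = 8*x^2/7 + 108/35

The best approximation g ∈ W is the orthogonal projection of f onto W. Writing g = a_0 + a_1 x + a_2 x^2, the coefficients solve the normal equations G · a = b where
  G_{ij} = <φ_i, φ_j> and b_i = <f, φ_i>, with φ_0 = 1, φ_1 = x, φ_2 = x^2.
G =
  [2, 0, 2/3]
  [0, 2/3, 0]
  [2/3, 0, 2/5],
b = (104/15, 0, 88/35).
Solving gives a_0 = 108/35, a_1 = 0, a_2 = 8/7, so
  g(x) = 8*x^2/7 + 108/35.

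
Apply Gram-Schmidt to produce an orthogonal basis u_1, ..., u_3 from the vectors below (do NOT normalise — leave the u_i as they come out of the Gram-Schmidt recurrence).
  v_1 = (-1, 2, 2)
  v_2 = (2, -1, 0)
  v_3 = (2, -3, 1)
Orthogonal basis:
  u_1 = (-1, 2, 2)
  u_2 = (14/9, -1/9, 8/9)
  u_3 = (-22/29, -44/29, 33/29)

Apply the Gram-Schmidt recurrence
  u_1 = v_1
  u_i = v_i − Σ_{j<i} ((v_i · u_j) / (u_j · u_j)) · u_j.

Step by step this gives:
  u_1 = (-1, 2, 2)
  u_2 = (14/9, -1/9, 8/9)
  u_3 = (-22/29, -44/29, 33/29)

Orthogonality check:
  u_2 · u_1 = 0 (should be 0)
  u_3 · u_1 = 0 (should be 0)
  u_3 · u_2 = 0 (should be 0)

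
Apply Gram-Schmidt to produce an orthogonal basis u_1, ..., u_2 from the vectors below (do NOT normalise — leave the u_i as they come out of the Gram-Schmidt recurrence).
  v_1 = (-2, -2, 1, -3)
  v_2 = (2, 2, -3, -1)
Orthogonal basis:
  u_1 = (-2, -2, 1, -3)
  u_2 = (10/9, 10/9, -23/9, -7/3)

Apply the Gram-Schmidt recurrence
  u_1 = v_1
  u_i = v_i − Σ_{j<i} ((v_i · u_j) / (u_j · u_j)) · u_j.

Step by step this gives:
  u_1 = (-2, -2, 1, -3)
  u_2 = (10/9, 10/9, -23/9, -7/3)

Orthogonality check:
  u_2 · u_1 = 0 (should be 0)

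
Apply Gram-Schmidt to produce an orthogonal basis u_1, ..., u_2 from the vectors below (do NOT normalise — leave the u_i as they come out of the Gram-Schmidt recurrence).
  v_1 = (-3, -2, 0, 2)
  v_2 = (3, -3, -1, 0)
Orthogonal basis:
  u_1 = (-3, -2, 0, 2)
  u_2 = (42/17, -57/17, -1, 6/17)

Apply the Gram-Schmidt recurrence
  u_1 = v_1
  u_i = v_i − Σ_{j<i} ((v_i · u_j) / (u_j · u_j)) · u_j.

Step by step this gives:
  u_1 = (-3, -2, 0, 2)
  u_2 = (42/17, -57/17, -1, 6/17)

Orthogonality check:
  u_2 · u_1 = 0 (should be 0)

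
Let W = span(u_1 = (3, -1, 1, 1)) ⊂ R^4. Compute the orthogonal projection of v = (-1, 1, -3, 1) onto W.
proj_W(v) = (-3/2, 1/2, -1/2, -1/2)

Set up U = [u_1 | ... | u_1] ∈ R^(4×1). The projector onto W = col(U) is P = U (U^T U)^(-1) U^T.
Compute U^T U =
  [12],
and U^T v = (-6).
Solve U^T U · c = U^T v for the coefficients: c = (-1/2). The projection is proj_W(v) = U c.
Check: (v - proj_W(v)) · u_1 = 0  (should be 0).
Result: proj_W(v) = (-3/2, 1/2, -1/2, -1/2).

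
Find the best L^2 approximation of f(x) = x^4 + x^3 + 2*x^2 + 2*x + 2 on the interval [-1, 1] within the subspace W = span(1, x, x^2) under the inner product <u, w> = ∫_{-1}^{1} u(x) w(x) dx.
g(x) = 20*x^2/7 + 13*x/5 + 67/35

The best approximation g ∈ W is the orthogonal projection of f onto W. Writing g = a_0 + a_1 x + a_2 x^2, the coefficients solve the normal equations G · a = b where
  G_{ij} = <φ_i, φ_j> and b_i = <f, φ_i>, with φ_0 = 1, φ_1 = x, φ_2 = x^2.
G =
  [2, 0, 2/3]
  [0, 2/3, 0]
  [2/3, 0, 2/5],
b = (86/15, 26/15, 254/105).
Solving gives a_0 = 67/35, a_1 = 13/5, a_2 = 20/7, so
  g(x) = 20*x^2/7 + 13*x/5 + 67/35.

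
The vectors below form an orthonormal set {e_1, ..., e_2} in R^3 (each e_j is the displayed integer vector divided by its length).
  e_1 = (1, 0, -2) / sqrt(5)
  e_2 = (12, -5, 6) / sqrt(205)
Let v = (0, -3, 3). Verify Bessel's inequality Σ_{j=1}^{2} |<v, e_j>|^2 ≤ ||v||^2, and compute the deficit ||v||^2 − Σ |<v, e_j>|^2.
Σ |<v, e_j>|^2 = 513/41; ||v||^2 = 18; deficit = 225/41

Write each e_j = u_j / sqrt(<u_j, u_j>) where u_j is the displayed integer vector. Then <v, e_j> = <v, u_j> / sqrt(<u_j, u_j>), so |<v, e_j>|^2 = <v, u_j>^2 / <u_j, u_j>.
Coefficients: <v, e_1> = -6/sqrt(5), <v, e_2> = 33/sqrt(205).
Square and sum: Σ |<v, e_j>|^2 = 513/41.
Compute ||v||^2 = v·v = 18.
Deficit = 18 − 513/41 = 225/41 ≥ 0, confirming Bessel's inequality. (The deficit equals ||v − Σ <v,e_j> e_j||^2, the squared distance from v to span{e_j}.)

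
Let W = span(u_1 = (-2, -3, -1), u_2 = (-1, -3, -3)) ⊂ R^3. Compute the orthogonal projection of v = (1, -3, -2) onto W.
proj_W(v) = (-2/7, -27/14, -37/14)

Set up U = [u_1 | ... | u_2] ∈ R^(3×2). The projector onto W = col(U) is P = U (U^T U)^(-1) U^T.
Compute U^T U =
  [14, 14]
  [14, 19],
and U^T v = (9, 14).
Solve U^T U · c = U^T v for the coefficients: c = (-5/14, 1). The projection is proj_W(v) = U c.
Check: (v - proj_W(v)) · u_1 = 0  (should be 0).
Check: (v - proj_W(v)) · u_2 = 0  (should be 0).
Result: proj_W(v) = (-2/7, -27/14, -37/14).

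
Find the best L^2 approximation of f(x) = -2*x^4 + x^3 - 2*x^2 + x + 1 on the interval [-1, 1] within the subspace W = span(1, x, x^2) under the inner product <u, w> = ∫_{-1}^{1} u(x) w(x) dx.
g(x) = -26*x^2/7 + 8*x/5 + 41/35

The best approximation g ∈ W is the orthogonal projection of f onto W. Writing g = a_0 + a_1 x + a_2 x^2, the coefficients solve the normal equations G · a = b where
  G_{ij} = <φ_i, φ_j> and b_i = <f, φ_i>, with φ_0 = 1, φ_1 = x, φ_2 = x^2.
G =
  [2, 0, 2/3]
  [0, 2/3, 0]
  [2/3, 0, 2/5],
b = (-2/15, 16/15, -74/105).
Solving gives a_0 = 41/35, a_1 = 8/5, a_2 = -26/7, so
  g(x) = -26*x^2/7 + 8*x/5 + 41/35.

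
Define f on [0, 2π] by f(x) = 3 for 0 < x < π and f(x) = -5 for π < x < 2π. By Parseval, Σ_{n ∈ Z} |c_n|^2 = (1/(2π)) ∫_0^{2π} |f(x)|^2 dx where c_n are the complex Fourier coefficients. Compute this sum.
Σ |c_n|^2 = 17

Parseval equates the L^2 energy of f (normalised by 1/(2π)) with the ℓ^2 sum of its Fourier coefficients: (1/(2π)) ∫_0^{2π} |f|^2 = Σ |c_n|^2.
Compute the left side: (1/(2π)) [∫_0^π 3^2 dx + ∫_π^{2π} (-5)^2 dx] = (1/(2π)) · (9π + 25π) = (9 + 25)/2 = 17.
So Σ_{n ∈ Z} |c_n|^2 = 17.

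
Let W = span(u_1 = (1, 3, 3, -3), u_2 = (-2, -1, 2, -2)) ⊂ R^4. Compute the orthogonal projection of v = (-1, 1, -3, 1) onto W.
proj_W(v) = (19/35, -13/35, -11/7, 11/7)

Set up U = [u_1 | ... | u_2] ∈ R^(4×2). The projector onto W = col(U) is P = U (U^T U)^(-1) U^T.
Compute U^T U =
  [28, 7]
  [7, 13],
and U^T v = (-10, -7).
Solve U^T U · c = U^T v for the coefficients: c = (-9/35, -2/5). The projection is proj_W(v) = U c.
Check: (v - proj_W(v)) · u_1 = 0  (should be 0).
Check: (v - proj_W(v)) · u_2 = 0  (should be 0).
Result: proj_W(v) = (19/35, -13/35, -11/7, 11/7).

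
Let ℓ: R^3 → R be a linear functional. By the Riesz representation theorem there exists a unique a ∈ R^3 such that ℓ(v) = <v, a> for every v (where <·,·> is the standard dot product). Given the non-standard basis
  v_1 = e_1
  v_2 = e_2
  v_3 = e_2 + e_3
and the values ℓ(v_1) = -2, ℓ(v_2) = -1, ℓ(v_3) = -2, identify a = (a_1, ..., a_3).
a = (-2, -1, -1)

Write a = (a_1, ..., a_3) in the standard basis. For each basis vector v_i, ℓ(v_i) = <v_i, a> is a linear equation in the a_j's. Collect the n equations into a matrix system V a = ℓ, where row i of V is v_i (expressed in the standard basis). Since V is invertible (lower-triangular with 1s on the diagonal, up to permutation), solve by back-substitution:
  V =
[[1, 0, 0],
 [0, 1, 0],
 [0, 1, 1]]
  V a = (-2, -1, -2)
Solving gives a = (-2, -1, -1).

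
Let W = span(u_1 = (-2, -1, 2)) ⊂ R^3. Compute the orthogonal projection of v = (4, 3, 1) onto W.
proj_W(v) = (2, 1, -2)

Set up U = [u_1 | ... | u_1] ∈ R^(3×1). The projector onto W = col(U) is P = U (U^T U)^(-1) U^T.
Compute U^T U =
  [9],
and U^T v = (-9).
Solve U^T U · c = U^T v for the coefficients: c = (-1). The projection is proj_W(v) = U c.
Check: (v - proj_W(v)) · u_1 = 0  (should be 0).
Result: proj_W(v) = (2, 1, -2).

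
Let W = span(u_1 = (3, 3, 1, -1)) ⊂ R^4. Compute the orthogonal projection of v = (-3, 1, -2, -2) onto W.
proj_W(v) = (-9/10, -9/10, -3/10, 3/10)

Set up U = [u_1 | ... | u_1] ∈ R^(4×1). The projector onto W = col(U) is P = U (U^T U)^(-1) U^T.
Compute U^T U =
  [20],
and U^T v = (-6).
Solve U^T U · c = U^T v for the coefficients: c = (-3/10). The projection is proj_W(v) = U c.
Check: (v - proj_W(v)) · u_1 = 0  (should be 0).
Result: proj_W(v) = (-9/10, -9/10, -3/10, 3/10).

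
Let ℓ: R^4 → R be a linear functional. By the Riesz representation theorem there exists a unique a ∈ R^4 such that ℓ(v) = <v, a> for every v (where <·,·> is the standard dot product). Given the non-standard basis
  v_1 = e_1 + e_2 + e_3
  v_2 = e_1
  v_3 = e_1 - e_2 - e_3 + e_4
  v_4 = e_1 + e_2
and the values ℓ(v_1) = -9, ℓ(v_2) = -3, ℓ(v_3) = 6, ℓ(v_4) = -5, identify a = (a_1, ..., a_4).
a = (-3, -2, -4, 3)

Write a = (a_1, ..., a_4) in the standard basis. For each basis vector v_i, ℓ(v_i) = <v_i, a> is a linear equation in the a_j's. Collect the n equations into a matrix system V a = ℓ, where row i of V is v_i (expressed in the standard basis). Since V is invertible (lower-triangular with 1s on the diagonal, up to permutation), solve by back-substitution:
  V =
[[1, 1, 1, 0],
 [1, 0, 0, 0],
 [1, -1, -1, 1],
 [1, 1, 0, 0]]
  V a = (-9, -3, 6, -5)
Solving gives a = (-3, -2, -4, 3).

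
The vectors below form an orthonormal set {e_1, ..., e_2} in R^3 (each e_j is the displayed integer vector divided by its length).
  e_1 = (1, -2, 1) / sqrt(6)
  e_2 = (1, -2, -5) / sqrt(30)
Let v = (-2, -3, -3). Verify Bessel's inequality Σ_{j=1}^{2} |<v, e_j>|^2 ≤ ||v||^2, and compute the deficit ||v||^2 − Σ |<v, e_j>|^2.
Σ |<v, e_j>|^2 = 61/5; ||v||^2 = 22; deficit = 49/5

Write each e_j = u_j / sqrt(<u_j, u_j>) where u_j is the displayed integer vector. Then <v, e_j> = <v, u_j> / sqrt(<u_j, u_j>), so |<v, e_j>|^2 = <v, u_j>^2 / <u_j, u_j>.
Coefficients: <v, e_1> = 1/sqrt(6), <v, e_2> = 19/sqrt(30).
Square and sum: Σ |<v, e_j>|^2 = 61/5.
Compute ||v||^2 = v·v = 22.
Deficit = 22 − 61/5 = 49/5 ≥ 0, confirming Bessel's inequality. (The deficit equals ||v − Σ <v,e_j> e_j||^2, the squared distance from v to span{e_j}.)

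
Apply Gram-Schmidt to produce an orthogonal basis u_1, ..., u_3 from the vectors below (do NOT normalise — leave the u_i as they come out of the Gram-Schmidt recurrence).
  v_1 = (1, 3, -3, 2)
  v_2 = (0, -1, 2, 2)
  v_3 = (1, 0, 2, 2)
Orthogonal basis:
  u_1 = (1, 3, -3, 2)
  u_2 = (5/23, -8/23, 31/23, 56/23)
  u_3 = (151/182, 43/91, 99/182, -4/13)

Apply the Gram-Schmidt recurrence
  u_1 = v_1
  u_i = v_i − Σ_{j<i} ((v_i · u_j) / (u_j · u_j)) · u_j.

Step by step this gives:
  u_1 = (1, 3, -3, 2)
  u_2 = (5/23, -8/23, 31/23, 56/23)
  u_3 = (151/182, 43/91, 99/182, -4/13)

Orthogonality check:
  u_2 · u_1 = 0 (should be 0)
  u_3 · u_1 = 0 (should be 0)
  u_3 · u_2 = 0 (should be 0)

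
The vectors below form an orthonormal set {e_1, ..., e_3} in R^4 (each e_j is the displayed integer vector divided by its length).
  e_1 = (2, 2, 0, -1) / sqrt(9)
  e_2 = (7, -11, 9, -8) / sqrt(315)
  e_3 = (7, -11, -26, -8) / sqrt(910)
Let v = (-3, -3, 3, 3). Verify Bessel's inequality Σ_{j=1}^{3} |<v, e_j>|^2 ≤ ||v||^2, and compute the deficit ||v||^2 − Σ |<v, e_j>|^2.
Σ |<v, e_j>|^2 = 450/13; ||v||^2 = 36; deficit = 18/13

Write each e_j = u_j / sqrt(<u_j, u_j>) where u_j is the displayed integer vector. Then <v, e_j> = <v, u_j> / sqrt(<u_j, u_j>), so |<v, e_j>|^2 = <v, u_j>^2 / <u_j, u_j>.
Coefficients: <v, e_1> = -15/sqrt(9), <v, e_2> = 15/sqrt(315), <v, e_3> = -90/sqrt(910).
Square and sum: Σ |<v, e_j>|^2 = 450/13.
Compute ||v||^2 = v·v = 36.
Deficit = 36 − 450/13 = 18/13 ≥ 0, confirming Bessel's inequality. (The deficit equals ||v − Σ <v,e_j> e_j||^2, the squared distance from v to span{e_j}.)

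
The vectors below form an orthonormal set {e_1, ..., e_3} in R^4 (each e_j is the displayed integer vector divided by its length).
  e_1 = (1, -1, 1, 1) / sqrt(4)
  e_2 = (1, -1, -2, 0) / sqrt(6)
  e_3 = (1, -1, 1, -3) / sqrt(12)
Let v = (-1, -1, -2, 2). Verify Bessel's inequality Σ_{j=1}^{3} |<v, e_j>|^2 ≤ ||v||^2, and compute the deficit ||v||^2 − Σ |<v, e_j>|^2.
Σ |<v, e_j>|^2 = 8; ||v||^2 = 10; deficit = 2

Write each e_j = u_j / sqrt(<u_j, u_j>) where u_j is the displayed integer vector. Then <v, e_j> = <v, u_j> / sqrt(<u_j, u_j>), so |<v, e_j>|^2 = <v, u_j>^2 / <u_j, u_j>.
Coefficients: <v, e_1> = 0/sqrt(4), <v, e_2> = 4/sqrt(6), <v, e_3> = -8/sqrt(12).
Square and sum: Σ |<v, e_j>|^2 = 8.
Compute ||v||^2 = v·v = 10.
Deficit = 10 − 8 = 2 ≥ 0, confirming Bessel's inequality. (The deficit equals ||v − Σ <v,e_j> e_j||^2, the squared distance from v to span{e_j}.)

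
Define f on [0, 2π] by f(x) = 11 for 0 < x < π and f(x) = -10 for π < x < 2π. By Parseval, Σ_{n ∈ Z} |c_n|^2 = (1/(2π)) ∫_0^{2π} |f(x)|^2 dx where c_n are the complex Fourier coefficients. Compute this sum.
Σ |c_n|^2 = 221/2

Parseval equates the L^2 energy of f (normalised by 1/(2π)) with the ℓ^2 sum of its Fourier coefficients: (1/(2π)) ∫_0^{2π} |f|^2 = Σ |c_n|^2.
Compute the left side: (1/(2π)) [∫_0^π 11^2 dx + ∫_π^{2π} (-10)^2 dx] = (1/(2π)) · (121π + 100π) = (121 + 100)/2 = 221/2.
So Σ_{n ∈ Z} |c_n|^2 = 221/2.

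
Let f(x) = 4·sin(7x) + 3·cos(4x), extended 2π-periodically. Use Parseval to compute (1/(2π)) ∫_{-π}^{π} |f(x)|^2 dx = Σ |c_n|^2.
Σ |c_n|^2 = 25/2

Expand |f|^2 and use orthogonality of {sin(nx), cos(mx)} on [-π, π]:
  ∫_{-π}^{π} sin(nx)^2 dx = π, ∫ cos(mx)^2 dx = π, and cross terms integrate to 0.
So ∫_{-π}^{π} f(x)^2 dx = 4^2 · π + 3^2 · π = (16 + 9)π.
Divide by 2π: (16 + 9)/2 = 25/2.
By Parseval, this equals Σ |c_n|^2.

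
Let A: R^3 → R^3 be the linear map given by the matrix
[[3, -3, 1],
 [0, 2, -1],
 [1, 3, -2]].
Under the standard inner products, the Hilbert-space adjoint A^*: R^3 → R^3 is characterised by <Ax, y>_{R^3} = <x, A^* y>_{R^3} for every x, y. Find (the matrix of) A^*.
A^* = A^T =
[[3, 0, 1],
 [-3, 2, 3],
 [1, -1, -2]]

For real matrices with standard dot products, the defining identity <Ax, y> = <x, A^* y> gives (Ax)^T y = x^T (A^*) y, i.e. x^T A^T y = x^T (A^*) y. Since this holds for all x, y, we must have A^* = A^T. Therefore
A^* =
[[3, 0, 1],
 [-3, 2, 3],
 [1, -1, -2]].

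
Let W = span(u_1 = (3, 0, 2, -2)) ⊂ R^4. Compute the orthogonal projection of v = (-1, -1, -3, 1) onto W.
proj_W(v) = (-33/17, 0, -22/17, 22/17)

Set up U = [u_1 | ... | u_1] ∈ R^(4×1). The projector onto W = col(U) is P = U (U^T U)^(-1) U^T.
Compute U^T U =
  [17],
and U^T v = (-11).
Solve U^T U · c = U^T v for the coefficients: c = (-11/17). The projection is proj_W(v) = U c.
Check: (v - proj_W(v)) · u_1 = 0  (should be 0).
Result: proj_W(v) = (-33/17, 0, -22/17, 22/17).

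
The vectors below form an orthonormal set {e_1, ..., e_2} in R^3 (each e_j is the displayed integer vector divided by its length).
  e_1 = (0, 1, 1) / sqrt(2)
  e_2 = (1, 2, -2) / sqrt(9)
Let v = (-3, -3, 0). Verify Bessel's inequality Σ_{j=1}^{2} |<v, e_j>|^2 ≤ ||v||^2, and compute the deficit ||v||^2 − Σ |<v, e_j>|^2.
Σ |<v, e_j>|^2 = 27/2; ||v||^2 = 18; deficit = 9/2

Write each e_j = u_j / sqrt(<u_j, u_j>) where u_j is the displayed integer vector. Then <v, e_j> = <v, u_j> / sqrt(<u_j, u_j>), so |<v, e_j>|^2 = <v, u_j>^2 / <u_j, u_j>.
Coefficients: <v, e_1> = -3/sqrt(2), <v, e_2> = -9/sqrt(9).
Square and sum: Σ |<v, e_j>|^2 = 27/2.
Compute ||v||^2 = v·v = 18.
Deficit = 18 − 27/2 = 9/2 ≥ 0, confirming Bessel's inequality. (The deficit equals ||v − Σ <v,e_j> e_j||^2, the squared distance from v to span{e_j}.)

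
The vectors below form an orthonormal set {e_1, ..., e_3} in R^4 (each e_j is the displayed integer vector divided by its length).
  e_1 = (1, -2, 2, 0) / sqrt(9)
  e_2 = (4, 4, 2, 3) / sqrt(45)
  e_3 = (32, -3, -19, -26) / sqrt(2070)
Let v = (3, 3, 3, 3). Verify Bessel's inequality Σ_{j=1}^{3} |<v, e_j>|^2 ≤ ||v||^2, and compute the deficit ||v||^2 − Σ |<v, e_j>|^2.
Σ |<v, e_j>|^2 = 826/23; ||v||^2 = 36; deficit = 2/23

Write each e_j = u_j / sqrt(<u_j, u_j>) where u_j is the displayed integer vector. Then <v, e_j> = <v, u_j> / sqrt(<u_j, u_j>), so |<v, e_j>|^2 = <v, u_j>^2 / <u_j, u_j>.
Coefficients: <v, e_1> = 3/sqrt(9), <v, e_2> = 39/sqrt(45), <v, e_3> = -48/sqrt(2070).
Square and sum: Σ |<v, e_j>|^2 = 826/23.
Compute ||v||^2 = v·v = 36.
Deficit = 36 − 826/23 = 2/23 ≥ 0, confirming Bessel's inequality. (The deficit equals ||v − Σ <v,e_j> e_j||^2, the squared distance from v to span{e_j}.)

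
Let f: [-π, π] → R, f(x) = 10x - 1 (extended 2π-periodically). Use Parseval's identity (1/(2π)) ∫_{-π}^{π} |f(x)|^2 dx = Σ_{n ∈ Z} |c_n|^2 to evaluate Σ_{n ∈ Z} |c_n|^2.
Σ |c_n|^2 = 100π^2/3 + 1

Expand and integrate term by term over [-π, π]:
  ∫ (10x)^2 dx = 100·(2π^3/3); ∫ 2·10·(-1)·x dx = 0 (odd integrand); ∫ (-1)^2 dx = 1·2π.
So (1/(2π)) ∫_{-π}^{π} (10x - 1)^2 dx = 100π^2/3 + 1 = 100π^2/3 + 1.
Parseval ⇒ Σ |c_n|^2 = 100π^2/3 + 1.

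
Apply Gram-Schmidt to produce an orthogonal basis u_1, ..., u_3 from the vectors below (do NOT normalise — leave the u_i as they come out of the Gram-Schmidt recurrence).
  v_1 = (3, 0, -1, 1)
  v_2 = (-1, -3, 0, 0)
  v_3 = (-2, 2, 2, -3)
Orthogonal basis:
  u_1 = (3, 0, -1, 1)
  u_2 = (-2/11, -3, -3/11, 3/11)
  u_3 = (87/101, -29/101, 80/101, -181/101)

Apply the Gram-Schmidt recurrence
  u_1 = v_1
  u_i = v_i − Σ_{j<i} ((v_i · u_j) / (u_j · u_j)) · u_j.

Step by step this gives:
  u_1 = (3, 0, -1, 1)
  u_2 = (-2/11, -3, -3/11, 3/11)
  u_3 = (87/101, -29/101, 80/101, -181/101)

Orthogonality check:
  u_2 · u_1 = 0 (should be 0)
  u_3 · u_1 = 0 (should be 0)
  u_3 · u_2 = 0 (should be 0)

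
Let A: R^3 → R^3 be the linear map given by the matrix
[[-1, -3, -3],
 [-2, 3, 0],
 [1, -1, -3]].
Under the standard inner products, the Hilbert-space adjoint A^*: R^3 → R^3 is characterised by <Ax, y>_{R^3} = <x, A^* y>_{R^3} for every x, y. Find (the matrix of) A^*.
A^* = A^T =
[[-1, -2, 1],
 [-3, 3, -1],
 [-3, 0, -3]]

For real matrices with standard dot products, the defining identity <Ax, y> = <x, A^* y> gives (Ax)^T y = x^T (A^*) y, i.e. x^T A^T y = x^T (A^*) y. Since this holds for all x, y, we must have A^* = A^T. Therefore
A^* =
[[-1, -2, 1],
 [-3, 3, -1],
 [-3, 0, -3]].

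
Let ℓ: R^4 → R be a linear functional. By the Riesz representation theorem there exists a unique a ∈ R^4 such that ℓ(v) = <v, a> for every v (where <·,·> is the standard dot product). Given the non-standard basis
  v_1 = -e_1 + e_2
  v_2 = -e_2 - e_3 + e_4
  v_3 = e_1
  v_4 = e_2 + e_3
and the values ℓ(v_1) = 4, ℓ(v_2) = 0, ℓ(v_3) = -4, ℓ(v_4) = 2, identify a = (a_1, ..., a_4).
a = (-4, 0, 2, 2)

Write a = (a_1, ..., a_4) in the standard basis. For each basis vector v_i, ℓ(v_i) = <v_i, a> is a linear equation in the a_j's. Collect the n equations into a matrix system V a = ℓ, where row i of V is v_i (expressed in the standard basis). Since V is invertible (lower-triangular with 1s on the diagonal, up to permutation), solve by back-substitution:
  V =
[[-1, 1, 0, 0],
 [0, -1, -1, 1],
 [1, 0, 0, 0],
 [0, 1, 1, 0]]
  V a = (4, 0, -4, 2)
Solving gives a = (-4, 0, 2, 2).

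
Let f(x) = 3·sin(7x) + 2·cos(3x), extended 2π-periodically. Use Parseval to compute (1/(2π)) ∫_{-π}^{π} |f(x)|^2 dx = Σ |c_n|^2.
Σ |c_n|^2 = 13/2

Expand |f|^2 and use orthogonality of {sin(nx), cos(mx)} on [-π, π]:
  ∫_{-π}^{π} sin(nx)^2 dx = π, ∫ cos(mx)^2 dx = π, and cross terms integrate to 0.
So ∫_{-π}^{π} f(x)^2 dx = 3^2 · π + 2^2 · π = (9 + 4)π.
Divide by 2π: (9 + 4)/2 = 13/2.
By Parseval, this equals Σ |c_n|^2.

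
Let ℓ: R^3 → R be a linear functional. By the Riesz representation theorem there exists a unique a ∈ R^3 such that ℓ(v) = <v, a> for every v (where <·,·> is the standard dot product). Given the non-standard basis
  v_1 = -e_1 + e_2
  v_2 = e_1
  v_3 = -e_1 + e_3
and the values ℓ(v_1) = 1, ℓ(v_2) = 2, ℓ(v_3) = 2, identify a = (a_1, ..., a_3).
a = (2, 3, 4)

Write a = (a_1, ..., a_3) in the standard basis. For each basis vector v_i, ℓ(v_i) = <v_i, a> is a linear equation in the a_j's. Collect the n equations into a matrix system V a = ℓ, where row i of V is v_i (expressed in the standard basis). Since V is invertible (lower-triangular with 1s on the diagonal, up to permutation), solve by back-substitution:
  V =
[[-1, 1, 0],
 [1, 0, 0],
 [-1, 0, 1]]
  V a = (1, 2, 2)
Solving gives a = (2, 3, 4).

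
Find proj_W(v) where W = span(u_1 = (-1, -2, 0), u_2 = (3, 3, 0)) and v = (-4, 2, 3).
proj_W(v) = (-4, 2, 0)

Set up U = [u_1 | ... | u_2] ∈ R^(3×2). The projector onto W = col(U) is P = U (U^T U)^(-1) U^T.
Compute U^T U =
  [5, -9]
  [-9, 18],
and U^T v = (0, -6).
Solve U^T U · c = U^T v for the coefficients: c = (-6, -10/3). The projection is proj_W(v) = U c.
Check: (v - proj_W(v)) · u_1 = 0  (should be 0).
Check: (v - proj_W(v)) · u_2 = 0  (should be 0).
Result: proj_W(v) = (-4, 2, 0).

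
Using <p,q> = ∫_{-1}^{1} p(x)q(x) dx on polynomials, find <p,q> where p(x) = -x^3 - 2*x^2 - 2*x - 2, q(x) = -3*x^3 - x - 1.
<p,q> = 1084/105

Expand the product: p(x)·q(x) = 3*x^6 + 6*x^5 + 7*x^4 + 9*x^3 + 4*x^2 + 4*x + 2.
∫_{-1}^{1} of each monomial x^k gives [2/(k+1) if k even, 0 if k odd]. Integrating term-by-term (or equivalently evaluating the antiderivative F(x) = 3*x^7/7 + x^6 + 7*x^5/5 + 9*x^4/4 + 4*x^3/3 + 2*x^2 + 2*x at the endpoints):
  F(1) − F(−1) = 4373/420 − (37/420) = 1084/105.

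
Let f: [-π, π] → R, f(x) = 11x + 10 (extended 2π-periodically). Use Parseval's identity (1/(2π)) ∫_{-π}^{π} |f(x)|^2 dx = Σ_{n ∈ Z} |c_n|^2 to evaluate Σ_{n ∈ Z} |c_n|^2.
Σ |c_n|^2 = 121π^2/3 + 100

Expand and integrate term by term over [-π, π]:
  ∫ (11x)^2 dx = 121·(2π^3/3); ∫ 2·11·(10)·x dx = 0 (odd integrand); ∫ 10^2 dx = 100·2π.
So (1/(2π)) ∫_{-π}^{π} (11x + 10)^2 dx = 121π^2/3 + 100 = 121π^2/3 + 100.
Parseval ⇒ Σ |c_n|^2 = 121π^2/3 + 100.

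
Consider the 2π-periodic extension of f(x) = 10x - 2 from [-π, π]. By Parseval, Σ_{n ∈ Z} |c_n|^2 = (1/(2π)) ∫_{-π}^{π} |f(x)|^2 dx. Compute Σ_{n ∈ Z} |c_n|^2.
Σ |c_n|^2 = 100π^2/3 + 4

Expand and integrate term by term over [-π, π]:
  ∫ (10x)^2 dx = 100·(2π^3/3); ∫ 2·10·(-2)·x dx = 0 (odd integrand); ∫ (-2)^2 dx = 4·2π.
So (1/(2π)) ∫_{-π}^{π} (10x - 2)^2 dx = 100π^2/3 + 4 = 100π^2/3 + 4.
Parseval ⇒ Σ |c_n|^2 = 100π^2/3 + 4.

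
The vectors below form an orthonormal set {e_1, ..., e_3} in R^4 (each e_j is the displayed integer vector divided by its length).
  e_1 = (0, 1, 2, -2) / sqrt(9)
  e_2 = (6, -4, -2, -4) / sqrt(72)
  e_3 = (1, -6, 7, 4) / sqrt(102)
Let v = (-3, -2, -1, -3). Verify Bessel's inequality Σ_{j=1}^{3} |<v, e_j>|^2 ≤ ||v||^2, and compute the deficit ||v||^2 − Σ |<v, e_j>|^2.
Σ |<v, e_j>|^2 = 28/17; ||v||^2 = 23; deficit = 363/17

Write each e_j = u_j / sqrt(<u_j, u_j>) where u_j is the displayed integer vector. Then <v, e_j> = <v, u_j> / sqrt(<u_j, u_j>), so |<v, e_j>|^2 = <v, u_j>^2 / <u_j, u_j>.
Coefficients: <v, e_1> = 2/sqrt(9), <v, e_2> = 4/sqrt(72), <v, e_3> = -10/sqrt(102).
Square and sum: Σ |<v, e_j>|^2 = 28/17.
Compute ||v||^2 = v·v = 23.
Deficit = 23 − 28/17 = 363/17 ≥ 0, confirming Bessel's inequality. (The deficit equals ||v − Σ <v,e_j> e_j||^2, the squared distance from v to span{e_j}.)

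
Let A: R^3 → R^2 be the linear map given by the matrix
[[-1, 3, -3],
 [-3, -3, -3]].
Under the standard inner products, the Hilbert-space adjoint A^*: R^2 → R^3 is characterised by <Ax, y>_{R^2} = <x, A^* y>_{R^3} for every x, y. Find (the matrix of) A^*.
A^* = A^T =
[[-1, -3],
 [3, -3],
 [-3, -3]]

For real matrices with standard dot products, the defining identity <Ax, y> = <x, A^* y> gives (Ax)^T y = x^T (A^*) y, i.e. x^T A^T y = x^T (A^*) y. Since this holds for all x, y, we must have A^* = A^T. Therefore
A^* =
[[-1, -3],
 [3, -3],
 [-3, -3]].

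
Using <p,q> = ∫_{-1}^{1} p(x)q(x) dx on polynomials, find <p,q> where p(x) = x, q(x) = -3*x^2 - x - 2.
<p,q> = -2/3

Expand the product: p(x)·q(x) = -3*x^3 - x^2 - 2*x.
∫_{-1}^{1} of each monomial x^k gives [2/(k+1) if k even, 0 if k odd]. Integrating term-by-term (or equivalently evaluating the antiderivative F(x) = -3*x^4/4 - x^3/3 - x^2 at the endpoints):
  F(1) − F(−1) = -25/12 − (-17/12) = -2/3.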